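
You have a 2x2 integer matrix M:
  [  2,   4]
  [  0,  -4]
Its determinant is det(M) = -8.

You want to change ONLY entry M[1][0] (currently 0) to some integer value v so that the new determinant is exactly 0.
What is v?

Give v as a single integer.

det is linear in entry M[1][0]: det = old_det + (v - 0) * C_10
Cofactor C_10 = -4
Want det = 0: -8 + (v - 0) * -4 = 0
  (v - 0) = 8 / -4 = -2
  v = 0 + (-2) = -2

Answer: -2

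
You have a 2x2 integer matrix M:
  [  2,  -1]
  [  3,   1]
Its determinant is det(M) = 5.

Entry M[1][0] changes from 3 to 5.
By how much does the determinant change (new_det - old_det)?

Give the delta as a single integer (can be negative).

Cofactor C_10 = 1
Entry delta = 5 - 3 = 2
Det delta = entry_delta * cofactor = 2 * 1 = 2

Answer: 2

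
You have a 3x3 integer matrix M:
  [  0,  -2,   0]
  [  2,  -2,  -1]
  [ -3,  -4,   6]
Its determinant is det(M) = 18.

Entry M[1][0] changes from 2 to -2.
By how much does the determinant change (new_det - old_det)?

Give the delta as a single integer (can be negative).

Cofactor C_10 = 12
Entry delta = -2 - 2 = -4
Det delta = entry_delta * cofactor = -4 * 12 = -48

Answer: -48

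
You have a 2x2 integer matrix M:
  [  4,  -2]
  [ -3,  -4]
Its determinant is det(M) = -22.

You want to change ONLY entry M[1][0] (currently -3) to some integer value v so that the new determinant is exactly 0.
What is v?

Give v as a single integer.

det is linear in entry M[1][0]: det = old_det + (v - -3) * C_10
Cofactor C_10 = 2
Want det = 0: -22 + (v - -3) * 2 = 0
  (v - -3) = 22 / 2 = 11
  v = -3 + (11) = 8

Answer: 8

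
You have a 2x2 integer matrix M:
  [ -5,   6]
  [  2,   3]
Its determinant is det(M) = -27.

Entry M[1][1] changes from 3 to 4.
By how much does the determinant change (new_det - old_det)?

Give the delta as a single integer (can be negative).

Cofactor C_11 = -5
Entry delta = 4 - 3 = 1
Det delta = entry_delta * cofactor = 1 * -5 = -5

Answer: -5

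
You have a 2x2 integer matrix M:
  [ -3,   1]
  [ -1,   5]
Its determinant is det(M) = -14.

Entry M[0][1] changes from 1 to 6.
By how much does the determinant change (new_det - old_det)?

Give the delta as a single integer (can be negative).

Cofactor C_01 = 1
Entry delta = 6 - 1 = 5
Det delta = entry_delta * cofactor = 5 * 1 = 5

Answer: 5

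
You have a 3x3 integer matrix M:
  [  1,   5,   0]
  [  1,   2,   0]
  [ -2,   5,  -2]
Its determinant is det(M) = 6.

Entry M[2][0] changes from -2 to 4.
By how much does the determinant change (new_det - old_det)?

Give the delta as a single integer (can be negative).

Cofactor C_20 = 0
Entry delta = 4 - -2 = 6
Det delta = entry_delta * cofactor = 6 * 0 = 0

Answer: 0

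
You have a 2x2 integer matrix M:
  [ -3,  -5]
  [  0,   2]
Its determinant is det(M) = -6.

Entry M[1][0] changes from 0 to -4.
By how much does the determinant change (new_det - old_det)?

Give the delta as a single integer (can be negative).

Cofactor C_10 = 5
Entry delta = -4 - 0 = -4
Det delta = entry_delta * cofactor = -4 * 5 = -20

Answer: -20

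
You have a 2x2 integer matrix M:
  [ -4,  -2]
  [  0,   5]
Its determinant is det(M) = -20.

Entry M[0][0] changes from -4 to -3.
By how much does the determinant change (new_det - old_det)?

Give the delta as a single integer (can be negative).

Cofactor C_00 = 5
Entry delta = -3 - -4 = 1
Det delta = entry_delta * cofactor = 1 * 5 = 5

Answer: 5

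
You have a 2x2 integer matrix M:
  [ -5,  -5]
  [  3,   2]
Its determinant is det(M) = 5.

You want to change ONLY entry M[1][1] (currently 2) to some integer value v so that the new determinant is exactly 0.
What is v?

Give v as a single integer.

det is linear in entry M[1][1]: det = old_det + (v - 2) * C_11
Cofactor C_11 = -5
Want det = 0: 5 + (v - 2) * -5 = 0
  (v - 2) = -5 / -5 = 1
  v = 2 + (1) = 3

Answer: 3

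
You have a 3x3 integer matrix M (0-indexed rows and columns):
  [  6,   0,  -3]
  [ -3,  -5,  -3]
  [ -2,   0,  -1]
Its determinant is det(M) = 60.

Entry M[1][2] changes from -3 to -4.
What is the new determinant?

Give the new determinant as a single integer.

Answer: 60

Derivation:
det is linear in row 1: changing M[1][2] by delta changes det by delta * cofactor(1,2).
Cofactor C_12 = (-1)^(1+2) * minor(1,2) = 0
Entry delta = -4 - -3 = -1
Det delta = -1 * 0 = 0
New det = 60 + 0 = 60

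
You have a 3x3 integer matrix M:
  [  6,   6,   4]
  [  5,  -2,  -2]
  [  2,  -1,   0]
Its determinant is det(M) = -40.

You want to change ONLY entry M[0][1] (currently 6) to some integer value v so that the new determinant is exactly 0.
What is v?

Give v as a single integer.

Answer: -4

Derivation:
det is linear in entry M[0][1]: det = old_det + (v - 6) * C_01
Cofactor C_01 = -4
Want det = 0: -40 + (v - 6) * -4 = 0
  (v - 6) = 40 / -4 = -10
  v = 6 + (-10) = -4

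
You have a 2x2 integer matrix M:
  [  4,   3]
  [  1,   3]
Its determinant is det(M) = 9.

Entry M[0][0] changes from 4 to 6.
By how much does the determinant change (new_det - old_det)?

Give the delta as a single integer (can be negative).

Answer: 6

Derivation:
Cofactor C_00 = 3
Entry delta = 6 - 4 = 2
Det delta = entry_delta * cofactor = 2 * 3 = 6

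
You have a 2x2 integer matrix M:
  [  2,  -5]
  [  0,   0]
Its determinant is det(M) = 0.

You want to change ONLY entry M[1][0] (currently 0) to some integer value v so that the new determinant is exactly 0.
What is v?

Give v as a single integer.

det is linear in entry M[1][0]: det = old_det + (v - 0) * C_10
Cofactor C_10 = 5
Want det = 0: 0 + (v - 0) * 5 = 0
  (v - 0) = 0 / 5 = 0
  v = 0 + (0) = 0

Answer: 0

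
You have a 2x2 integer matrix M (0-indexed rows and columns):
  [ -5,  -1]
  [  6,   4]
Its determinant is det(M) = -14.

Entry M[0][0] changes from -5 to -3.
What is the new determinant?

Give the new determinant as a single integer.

det is linear in row 0: changing M[0][0] by delta changes det by delta * cofactor(0,0).
Cofactor C_00 = (-1)^(0+0) * minor(0,0) = 4
Entry delta = -3 - -5 = 2
Det delta = 2 * 4 = 8
New det = -14 + 8 = -6

Answer: -6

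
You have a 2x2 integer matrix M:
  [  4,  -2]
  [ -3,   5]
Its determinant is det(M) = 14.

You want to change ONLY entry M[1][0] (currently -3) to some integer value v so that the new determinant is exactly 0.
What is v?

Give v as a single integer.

Answer: -10

Derivation:
det is linear in entry M[1][0]: det = old_det + (v - -3) * C_10
Cofactor C_10 = 2
Want det = 0: 14 + (v - -3) * 2 = 0
  (v - -3) = -14 / 2 = -7
  v = -3 + (-7) = -10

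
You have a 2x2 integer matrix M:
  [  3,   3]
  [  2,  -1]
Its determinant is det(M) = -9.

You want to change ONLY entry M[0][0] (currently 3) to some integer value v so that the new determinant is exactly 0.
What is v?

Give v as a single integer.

det is linear in entry M[0][0]: det = old_det + (v - 3) * C_00
Cofactor C_00 = -1
Want det = 0: -9 + (v - 3) * -1 = 0
  (v - 3) = 9 / -1 = -9
  v = 3 + (-9) = -6

Answer: -6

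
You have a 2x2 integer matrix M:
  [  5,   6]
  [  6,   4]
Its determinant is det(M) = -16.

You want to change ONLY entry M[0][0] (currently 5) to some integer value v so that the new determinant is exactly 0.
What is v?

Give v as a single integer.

det is linear in entry M[0][0]: det = old_det + (v - 5) * C_00
Cofactor C_00 = 4
Want det = 0: -16 + (v - 5) * 4 = 0
  (v - 5) = 16 / 4 = 4
  v = 5 + (4) = 9

Answer: 9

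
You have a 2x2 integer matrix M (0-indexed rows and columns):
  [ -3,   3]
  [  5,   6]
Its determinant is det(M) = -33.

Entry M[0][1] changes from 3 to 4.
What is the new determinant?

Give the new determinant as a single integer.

det is linear in row 0: changing M[0][1] by delta changes det by delta * cofactor(0,1).
Cofactor C_01 = (-1)^(0+1) * minor(0,1) = -5
Entry delta = 4 - 3 = 1
Det delta = 1 * -5 = -5
New det = -33 + -5 = -38

Answer: -38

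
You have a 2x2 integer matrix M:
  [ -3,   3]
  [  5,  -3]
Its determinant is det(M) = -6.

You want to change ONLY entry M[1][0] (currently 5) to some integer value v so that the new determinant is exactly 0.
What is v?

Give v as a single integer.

Answer: 3

Derivation:
det is linear in entry M[1][0]: det = old_det + (v - 5) * C_10
Cofactor C_10 = -3
Want det = 0: -6 + (v - 5) * -3 = 0
  (v - 5) = 6 / -3 = -2
  v = 5 + (-2) = 3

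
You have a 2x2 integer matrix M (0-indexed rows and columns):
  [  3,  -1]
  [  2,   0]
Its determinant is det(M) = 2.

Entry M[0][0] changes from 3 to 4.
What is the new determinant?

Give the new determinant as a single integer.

det is linear in row 0: changing M[0][0] by delta changes det by delta * cofactor(0,0).
Cofactor C_00 = (-1)^(0+0) * minor(0,0) = 0
Entry delta = 4 - 3 = 1
Det delta = 1 * 0 = 0
New det = 2 + 0 = 2

Answer: 2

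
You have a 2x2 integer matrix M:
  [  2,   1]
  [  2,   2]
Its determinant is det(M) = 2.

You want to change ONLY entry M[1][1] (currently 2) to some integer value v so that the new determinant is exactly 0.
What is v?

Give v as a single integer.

Answer: 1

Derivation:
det is linear in entry M[1][1]: det = old_det + (v - 2) * C_11
Cofactor C_11 = 2
Want det = 0: 2 + (v - 2) * 2 = 0
  (v - 2) = -2 / 2 = -1
  v = 2 + (-1) = 1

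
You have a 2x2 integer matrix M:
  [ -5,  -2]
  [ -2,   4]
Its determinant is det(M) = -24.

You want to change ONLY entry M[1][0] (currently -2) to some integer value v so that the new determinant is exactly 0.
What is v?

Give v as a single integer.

det is linear in entry M[1][0]: det = old_det + (v - -2) * C_10
Cofactor C_10 = 2
Want det = 0: -24 + (v - -2) * 2 = 0
  (v - -2) = 24 / 2 = 12
  v = -2 + (12) = 10

Answer: 10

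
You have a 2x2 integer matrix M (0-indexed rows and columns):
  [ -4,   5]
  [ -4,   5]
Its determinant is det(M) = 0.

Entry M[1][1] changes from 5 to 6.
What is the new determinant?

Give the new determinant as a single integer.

det is linear in row 1: changing M[1][1] by delta changes det by delta * cofactor(1,1).
Cofactor C_11 = (-1)^(1+1) * minor(1,1) = -4
Entry delta = 6 - 5 = 1
Det delta = 1 * -4 = -4
New det = 0 + -4 = -4

Answer: -4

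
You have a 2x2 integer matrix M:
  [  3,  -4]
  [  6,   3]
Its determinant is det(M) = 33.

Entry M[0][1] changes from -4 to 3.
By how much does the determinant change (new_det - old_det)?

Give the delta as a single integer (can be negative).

Cofactor C_01 = -6
Entry delta = 3 - -4 = 7
Det delta = entry_delta * cofactor = 7 * -6 = -42

Answer: -42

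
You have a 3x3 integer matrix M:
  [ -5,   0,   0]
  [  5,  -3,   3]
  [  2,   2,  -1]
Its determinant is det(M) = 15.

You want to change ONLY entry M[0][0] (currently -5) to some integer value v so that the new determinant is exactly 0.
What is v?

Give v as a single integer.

det is linear in entry M[0][0]: det = old_det + (v - -5) * C_00
Cofactor C_00 = -3
Want det = 0: 15 + (v - -5) * -3 = 0
  (v - -5) = -15 / -3 = 5
  v = -5 + (5) = 0

Answer: 0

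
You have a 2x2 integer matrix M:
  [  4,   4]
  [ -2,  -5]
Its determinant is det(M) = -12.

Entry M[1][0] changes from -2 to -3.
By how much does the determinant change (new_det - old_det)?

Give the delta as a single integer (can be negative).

Cofactor C_10 = -4
Entry delta = -3 - -2 = -1
Det delta = entry_delta * cofactor = -1 * -4 = 4

Answer: 4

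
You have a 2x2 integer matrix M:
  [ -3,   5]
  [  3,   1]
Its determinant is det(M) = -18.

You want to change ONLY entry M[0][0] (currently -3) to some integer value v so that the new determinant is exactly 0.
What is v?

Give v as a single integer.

Answer: 15

Derivation:
det is linear in entry M[0][0]: det = old_det + (v - -3) * C_00
Cofactor C_00 = 1
Want det = 0: -18 + (v - -3) * 1 = 0
  (v - -3) = 18 / 1 = 18
  v = -3 + (18) = 15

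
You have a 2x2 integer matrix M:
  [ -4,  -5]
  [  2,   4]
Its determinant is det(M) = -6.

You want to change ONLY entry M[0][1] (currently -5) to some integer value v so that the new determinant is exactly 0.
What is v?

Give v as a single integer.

Answer: -8

Derivation:
det is linear in entry M[0][1]: det = old_det + (v - -5) * C_01
Cofactor C_01 = -2
Want det = 0: -6 + (v - -5) * -2 = 0
  (v - -5) = 6 / -2 = -3
  v = -5 + (-3) = -8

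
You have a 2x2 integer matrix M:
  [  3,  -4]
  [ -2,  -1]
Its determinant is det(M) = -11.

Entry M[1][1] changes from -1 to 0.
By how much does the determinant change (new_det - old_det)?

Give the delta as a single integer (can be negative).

Cofactor C_11 = 3
Entry delta = 0 - -1 = 1
Det delta = entry_delta * cofactor = 1 * 3 = 3

Answer: 3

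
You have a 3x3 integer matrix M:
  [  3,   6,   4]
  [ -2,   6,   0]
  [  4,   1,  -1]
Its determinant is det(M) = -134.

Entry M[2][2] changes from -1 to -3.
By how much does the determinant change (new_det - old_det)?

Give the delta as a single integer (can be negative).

Answer: -60

Derivation:
Cofactor C_22 = 30
Entry delta = -3 - -1 = -2
Det delta = entry_delta * cofactor = -2 * 30 = -60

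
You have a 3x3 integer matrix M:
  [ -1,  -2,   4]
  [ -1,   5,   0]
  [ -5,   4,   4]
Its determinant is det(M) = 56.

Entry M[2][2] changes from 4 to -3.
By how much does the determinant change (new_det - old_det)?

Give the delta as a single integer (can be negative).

Cofactor C_22 = -7
Entry delta = -3 - 4 = -7
Det delta = entry_delta * cofactor = -7 * -7 = 49

Answer: 49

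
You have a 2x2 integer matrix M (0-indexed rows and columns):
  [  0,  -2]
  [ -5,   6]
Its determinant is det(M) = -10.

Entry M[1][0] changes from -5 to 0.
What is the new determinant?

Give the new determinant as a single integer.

Answer: 0

Derivation:
det is linear in row 1: changing M[1][0] by delta changes det by delta * cofactor(1,0).
Cofactor C_10 = (-1)^(1+0) * minor(1,0) = 2
Entry delta = 0 - -5 = 5
Det delta = 5 * 2 = 10
New det = -10 + 10 = 0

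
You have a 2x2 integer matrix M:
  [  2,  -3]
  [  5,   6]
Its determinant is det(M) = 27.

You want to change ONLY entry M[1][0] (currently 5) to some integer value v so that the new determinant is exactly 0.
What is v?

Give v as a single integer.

det is linear in entry M[1][0]: det = old_det + (v - 5) * C_10
Cofactor C_10 = 3
Want det = 0: 27 + (v - 5) * 3 = 0
  (v - 5) = -27 / 3 = -9
  v = 5 + (-9) = -4

Answer: -4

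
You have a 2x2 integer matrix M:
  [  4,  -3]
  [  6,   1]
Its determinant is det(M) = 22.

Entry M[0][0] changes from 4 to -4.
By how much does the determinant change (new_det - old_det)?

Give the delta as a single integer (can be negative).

Cofactor C_00 = 1
Entry delta = -4 - 4 = -8
Det delta = entry_delta * cofactor = -8 * 1 = -8

Answer: -8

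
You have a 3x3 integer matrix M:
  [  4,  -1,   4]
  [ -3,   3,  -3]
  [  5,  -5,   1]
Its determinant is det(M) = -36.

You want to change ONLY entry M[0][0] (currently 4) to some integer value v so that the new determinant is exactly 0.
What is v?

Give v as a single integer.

det is linear in entry M[0][0]: det = old_det + (v - 4) * C_00
Cofactor C_00 = -12
Want det = 0: -36 + (v - 4) * -12 = 0
  (v - 4) = 36 / -12 = -3
  v = 4 + (-3) = 1

Answer: 1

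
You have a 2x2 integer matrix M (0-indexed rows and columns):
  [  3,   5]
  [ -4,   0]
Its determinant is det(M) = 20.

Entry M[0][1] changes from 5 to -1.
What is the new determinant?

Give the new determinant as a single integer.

Answer: -4

Derivation:
det is linear in row 0: changing M[0][1] by delta changes det by delta * cofactor(0,1).
Cofactor C_01 = (-1)^(0+1) * minor(0,1) = 4
Entry delta = -1 - 5 = -6
Det delta = -6 * 4 = -24
New det = 20 + -24 = -4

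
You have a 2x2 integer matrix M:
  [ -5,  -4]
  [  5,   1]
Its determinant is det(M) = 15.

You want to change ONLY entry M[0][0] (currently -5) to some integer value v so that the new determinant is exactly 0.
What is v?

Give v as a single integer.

det is linear in entry M[0][0]: det = old_det + (v - -5) * C_00
Cofactor C_00 = 1
Want det = 0: 15 + (v - -5) * 1 = 0
  (v - -5) = -15 / 1 = -15
  v = -5 + (-15) = -20

Answer: -20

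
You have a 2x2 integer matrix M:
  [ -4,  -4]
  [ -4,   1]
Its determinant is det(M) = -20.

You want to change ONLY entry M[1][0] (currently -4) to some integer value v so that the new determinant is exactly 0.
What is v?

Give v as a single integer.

det is linear in entry M[1][0]: det = old_det + (v - -4) * C_10
Cofactor C_10 = 4
Want det = 0: -20 + (v - -4) * 4 = 0
  (v - -4) = 20 / 4 = 5
  v = -4 + (5) = 1

Answer: 1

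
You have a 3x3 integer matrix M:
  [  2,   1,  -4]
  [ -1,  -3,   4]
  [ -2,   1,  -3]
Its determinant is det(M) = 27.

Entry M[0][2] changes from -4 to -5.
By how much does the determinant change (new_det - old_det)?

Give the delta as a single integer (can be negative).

Cofactor C_02 = -7
Entry delta = -5 - -4 = -1
Det delta = entry_delta * cofactor = -1 * -7 = 7

Answer: 7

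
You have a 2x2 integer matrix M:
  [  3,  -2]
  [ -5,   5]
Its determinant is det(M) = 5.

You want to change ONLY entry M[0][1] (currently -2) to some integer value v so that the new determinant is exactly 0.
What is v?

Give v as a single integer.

det is linear in entry M[0][1]: det = old_det + (v - -2) * C_01
Cofactor C_01 = 5
Want det = 0: 5 + (v - -2) * 5 = 0
  (v - -2) = -5 / 5 = -1
  v = -2 + (-1) = -3

Answer: -3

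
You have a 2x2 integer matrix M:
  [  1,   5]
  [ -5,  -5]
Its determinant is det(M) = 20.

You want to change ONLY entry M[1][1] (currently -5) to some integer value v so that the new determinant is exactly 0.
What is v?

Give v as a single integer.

Answer: -25

Derivation:
det is linear in entry M[1][1]: det = old_det + (v - -5) * C_11
Cofactor C_11 = 1
Want det = 0: 20 + (v - -5) * 1 = 0
  (v - -5) = -20 / 1 = -20
  v = -5 + (-20) = -25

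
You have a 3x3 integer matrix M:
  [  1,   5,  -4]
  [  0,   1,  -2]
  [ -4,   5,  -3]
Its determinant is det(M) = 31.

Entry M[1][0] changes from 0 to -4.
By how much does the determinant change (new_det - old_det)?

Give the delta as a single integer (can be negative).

Answer: 20

Derivation:
Cofactor C_10 = -5
Entry delta = -4 - 0 = -4
Det delta = entry_delta * cofactor = -4 * -5 = 20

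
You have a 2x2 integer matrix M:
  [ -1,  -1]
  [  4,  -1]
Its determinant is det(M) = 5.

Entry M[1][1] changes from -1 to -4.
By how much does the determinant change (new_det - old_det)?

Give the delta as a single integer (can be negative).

Answer: 3

Derivation:
Cofactor C_11 = -1
Entry delta = -4 - -1 = -3
Det delta = entry_delta * cofactor = -3 * -1 = 3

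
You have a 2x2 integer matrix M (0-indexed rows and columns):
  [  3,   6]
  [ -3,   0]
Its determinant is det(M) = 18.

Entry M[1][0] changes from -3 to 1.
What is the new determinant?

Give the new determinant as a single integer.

Answer: -6

Derivation:
det is linear in row 1: changing M[1][0] by delta changes det by delta * cofactor(1,0).
Cofactor C_10 = (-1)^(1+0) * minor(1,0) = -6
Entry delta = 1 - -3 = 4
Det delta = 4 * -6 = -24
New det = 18 + -24 = -6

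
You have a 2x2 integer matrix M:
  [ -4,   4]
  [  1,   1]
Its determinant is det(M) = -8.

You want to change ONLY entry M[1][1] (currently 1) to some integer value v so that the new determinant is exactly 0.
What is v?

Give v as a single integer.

det is linear in entry M[1][1]: det = old_det + (v - 1) * C_11
Cofactor C_11 = -4
Want det = 0: -8 + (v - 1) * -4 = 0
  (v - 1) = 8 / -4 = -2
  v = 1 + (-2) = -1

Answer: -1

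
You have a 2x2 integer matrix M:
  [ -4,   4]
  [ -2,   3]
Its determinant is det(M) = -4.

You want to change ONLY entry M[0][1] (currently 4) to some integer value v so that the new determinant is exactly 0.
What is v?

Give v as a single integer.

Answer: 6

Derivation:
det is linear in entry M[0][1]: det = old_det + (v - 4) * C_01
Cofactor C_01 = 2
Want det = 0: -4 + (v - 4) * 2 = 0
  (v - 4) = 4 / 2 = 2
  v = 4 + (2) = 6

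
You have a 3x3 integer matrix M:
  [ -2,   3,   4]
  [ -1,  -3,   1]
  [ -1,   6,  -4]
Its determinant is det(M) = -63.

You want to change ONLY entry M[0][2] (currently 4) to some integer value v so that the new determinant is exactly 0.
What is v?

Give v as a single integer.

Answer: -3

Derivation:
det is linear in entry M[0][2]: det = old_det + (v - 4) * C_02
Cofactor C_02 = -9
Want det = 0: -63 + (v - 4) * -9 = 0
  (v - 4) = 63 / -9 = -7
  v = 4 + (-7) = -3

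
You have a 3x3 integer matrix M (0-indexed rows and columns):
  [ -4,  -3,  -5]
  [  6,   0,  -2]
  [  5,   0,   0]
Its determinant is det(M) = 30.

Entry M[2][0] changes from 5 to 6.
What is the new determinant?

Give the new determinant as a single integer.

det is linear in row 2: changing M[2][0] by delta changes det by delta * cofactor(2,0).
Cofactor C_20 = (-1)^(2+0) * minor(2,0) = 6
Entry delta = 6 - 5 = 1
Det delta = 1 * 6 = 6
New det = 30 + 6 = 36

Answer: 36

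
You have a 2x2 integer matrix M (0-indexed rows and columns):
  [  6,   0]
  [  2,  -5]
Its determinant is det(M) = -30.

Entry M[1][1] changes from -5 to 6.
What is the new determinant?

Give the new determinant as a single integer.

Answer: 36

Derivation:
det is linear in row 1: changing M[1][1] by delta changes det by delta * cofactor(1,1).
Cofactor C_11 = (-1)^(1+1) * minor(1,1) = 6
Entry delta = 6 - -5 = 11
Det delta = 11 * 6 = 66
New det = -30 + 66 = 36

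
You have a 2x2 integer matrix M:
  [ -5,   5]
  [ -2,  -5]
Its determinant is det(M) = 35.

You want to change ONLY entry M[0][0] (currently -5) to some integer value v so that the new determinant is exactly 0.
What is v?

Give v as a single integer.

Answer: 2

Derivation:
det is linear in entry M[0][0]: det = old_det + (v - -5) * C_00
Cofactor C_00 = -5
Want det = 0: 35 + (v - -5) * -5 = 0
  (v - -5) = -35 / -5 = 7
  v = -5 + (7) = 2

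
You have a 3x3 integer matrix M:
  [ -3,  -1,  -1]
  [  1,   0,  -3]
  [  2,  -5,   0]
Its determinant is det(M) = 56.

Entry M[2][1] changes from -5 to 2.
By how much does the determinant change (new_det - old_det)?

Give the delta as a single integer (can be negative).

Answer: -70

Derivation:
Cofactor C_21 = -10
Entry delta = 2 - -5 = 7
Det delta = entry_delta * cofactor = 7 * -10 = -70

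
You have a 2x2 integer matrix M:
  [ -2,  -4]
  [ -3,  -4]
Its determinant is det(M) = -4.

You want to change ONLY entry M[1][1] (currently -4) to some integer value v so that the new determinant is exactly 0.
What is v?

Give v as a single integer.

Answer: -6

Derivation:
det is linear in entry M[1][1]: det = old_det + (v - -4) * C_11
Cofactor C_11 = -2
Want det = 0: -4 + (v - -4) * -2 = 0
  (v - -4) = 4 / -2 = -2
  v = -4 + (-2) = -6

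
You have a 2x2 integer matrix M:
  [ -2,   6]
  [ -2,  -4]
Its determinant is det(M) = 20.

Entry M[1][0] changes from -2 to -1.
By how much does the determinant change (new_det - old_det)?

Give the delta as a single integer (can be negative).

Cofactor C_10 = -6
Entry delta = -1 - -2 = 1
Det delta = entry_delta * cofactor = 1 * -6 = -6

Answer: -6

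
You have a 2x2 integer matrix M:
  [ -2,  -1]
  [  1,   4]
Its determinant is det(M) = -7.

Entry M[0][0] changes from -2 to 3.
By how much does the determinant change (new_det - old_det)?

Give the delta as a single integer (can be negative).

Cofactor C_00 = 4
Entry delta = 3 - -2 = 5
Det delta = entry_delta * cofactor = 5 * 4 = 20

Answer: 20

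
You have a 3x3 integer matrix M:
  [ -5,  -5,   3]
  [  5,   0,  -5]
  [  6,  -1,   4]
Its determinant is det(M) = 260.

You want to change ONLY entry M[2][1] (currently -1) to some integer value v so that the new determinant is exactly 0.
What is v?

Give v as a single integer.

Answer: 25

Derivation:
det is linear in entry M[2][1]: det = old_det + (v - -1) * C_21
Cofactor C_21 = -10
Want det = 0: 260 + (v - -1) * -10 = 0
  (v - -1) = -260 / -10 = 26
  v = -1 + (26) = 25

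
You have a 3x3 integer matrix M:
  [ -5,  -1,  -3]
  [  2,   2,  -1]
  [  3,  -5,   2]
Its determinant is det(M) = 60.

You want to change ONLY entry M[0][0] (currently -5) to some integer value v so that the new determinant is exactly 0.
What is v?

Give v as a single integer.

det is linear in entry M[0][0]: det = old_det + (v - -5) * C_00
Cofactor C_00 = -1
Want det = 0: 60 + (v - -5) * -1 = 0
  (v - -5) = -60 / -1 = 60
  v = -5 + (60) = 55

Answer: 55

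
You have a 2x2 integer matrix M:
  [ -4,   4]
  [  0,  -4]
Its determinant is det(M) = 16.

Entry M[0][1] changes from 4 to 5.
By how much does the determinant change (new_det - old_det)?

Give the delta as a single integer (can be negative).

Answer: 0

Derivation:
Cofactor C_01 = 0
Entry delta = 5 - 4 = 1
Det delta = entry_delta * cofactor = 1 * 0 = 0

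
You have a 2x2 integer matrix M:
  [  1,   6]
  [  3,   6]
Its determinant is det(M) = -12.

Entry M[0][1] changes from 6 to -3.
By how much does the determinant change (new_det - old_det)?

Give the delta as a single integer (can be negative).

Answer: 27

Derivation:
Cofactor C_01 = -3
Entry delta = -3 - 6 = -9
Det delta = entry_delta * cofactor = -9 * -3 = 27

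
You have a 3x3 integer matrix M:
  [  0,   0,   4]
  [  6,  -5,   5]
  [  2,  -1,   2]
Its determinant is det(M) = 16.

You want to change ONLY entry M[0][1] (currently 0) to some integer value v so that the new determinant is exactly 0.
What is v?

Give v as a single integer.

det is linear in entry M[0][1]: det = old_det + (v - 0) * C_01
Cofactor C_01 = -2
Want det = 0: 16 + (v - 0) * -2 = 0
  (v - 0) = -16 / -2 = 8
  v = 0 + (8) = 8

Answer: 8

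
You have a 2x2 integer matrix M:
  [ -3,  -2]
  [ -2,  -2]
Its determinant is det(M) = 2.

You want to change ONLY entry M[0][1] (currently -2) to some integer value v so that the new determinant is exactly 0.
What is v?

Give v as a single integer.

det is linear in entry M[0][1]: det = old_det + (v - -2) * C_01
Cofactor C_01 = 2
Want det = 0: 2 + (v - -2) * 2 = 0
  (v - -2) = -2 / 2 = -1
  v = -2 + (-1) = -3

Answer: -3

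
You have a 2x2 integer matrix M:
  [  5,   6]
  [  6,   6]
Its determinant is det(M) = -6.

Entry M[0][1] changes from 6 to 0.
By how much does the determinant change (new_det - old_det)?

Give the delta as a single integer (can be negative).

Answer: 36

Derivation:
Cofactor C_01 = -6
Entry delta = 0 - 6 = -6
Det delta = entry_delta * cofactor = -6 * -6 = 36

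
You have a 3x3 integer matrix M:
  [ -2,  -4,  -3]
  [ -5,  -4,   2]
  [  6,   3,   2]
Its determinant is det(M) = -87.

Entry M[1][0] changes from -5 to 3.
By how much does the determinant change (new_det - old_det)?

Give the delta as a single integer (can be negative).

Answer: -8

Derivation:
Cofactor C_10 = -1
Entry delta = 3 - -5 = 8
Det delta = entry_delta * cofactor = 8 * -1 = -8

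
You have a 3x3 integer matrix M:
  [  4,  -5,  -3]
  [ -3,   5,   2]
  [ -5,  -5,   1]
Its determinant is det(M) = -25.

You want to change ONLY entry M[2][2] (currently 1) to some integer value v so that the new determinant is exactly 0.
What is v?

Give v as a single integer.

Answer: 6

Derivation:
det is linear in entry M[2][2]: det = old_det + (v - 1) * C_22
Cofactor C_22 = 5
Want det = 0: -25 + (v - 1) * 5 = 0
  (v - 1) = 25 / 5 = 5
  v = 1 + (5) = 6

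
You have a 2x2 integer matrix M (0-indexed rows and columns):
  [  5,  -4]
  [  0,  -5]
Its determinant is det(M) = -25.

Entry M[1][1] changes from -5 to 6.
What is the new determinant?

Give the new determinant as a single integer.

det is linear in row 1: changing M[1][1] by delta changes det by delta * cofactor(1,1).
Cofactor C_11 = (-1)^(1+1) * minor(1,1) = 5
Entry delta = 6 - -5 = 11
Det delta = 11 * 5 = 55
New det = -25 + 55 = 30

Answer: 30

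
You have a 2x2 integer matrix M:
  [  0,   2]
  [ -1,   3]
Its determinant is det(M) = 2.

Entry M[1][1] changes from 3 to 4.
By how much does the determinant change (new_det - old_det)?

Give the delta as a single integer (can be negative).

Answer: 0

Derivation:
Cofactor C_11 = 0
Entry delta = 4 - 3 = 1
Det delta = entry_delta * cofactor = 1 * 0 = 0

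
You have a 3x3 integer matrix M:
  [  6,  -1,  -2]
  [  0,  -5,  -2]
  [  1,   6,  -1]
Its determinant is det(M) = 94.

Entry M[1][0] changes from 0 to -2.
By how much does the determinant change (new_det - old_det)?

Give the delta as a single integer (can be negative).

Cofactor C_10 = -13
Entry delta = -2 - 0 = -2
Det delta = entry_delta * cofactor = -2 * -13 = 26

Answer: 26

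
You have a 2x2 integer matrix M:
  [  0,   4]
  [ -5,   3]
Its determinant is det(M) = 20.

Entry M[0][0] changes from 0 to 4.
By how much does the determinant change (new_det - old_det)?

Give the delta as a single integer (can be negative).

Answer: 12

Derivation:
Cofactor C_00 = 3
Entry delta = 4 - 0 = 4
Det delta = entry_delta * cofactor = 4 * 3 = 12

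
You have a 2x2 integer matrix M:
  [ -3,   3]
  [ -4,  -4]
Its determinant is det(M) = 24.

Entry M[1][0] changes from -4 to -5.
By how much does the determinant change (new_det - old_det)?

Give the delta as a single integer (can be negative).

Answer: 3

Derivation:
Cofactor C_10 = -3
Entry delta = -5 - -4 = -1
Det delta = entry_delta * cofactor = -1 * -3 = 3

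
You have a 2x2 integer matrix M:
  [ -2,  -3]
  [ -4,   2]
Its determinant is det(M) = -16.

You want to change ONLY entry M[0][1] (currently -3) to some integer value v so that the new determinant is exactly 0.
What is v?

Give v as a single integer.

Answer: 1

Derivation:
det is linear in entry M[0][1]: det = old_det + (v - -3) * C_01
Cofactor C_01 = 4
Want det = 0: -16 + (v - -3) * 4 = 0
  (v - -3) = 16 / 4 = 4
  v = -3 + (4) = 1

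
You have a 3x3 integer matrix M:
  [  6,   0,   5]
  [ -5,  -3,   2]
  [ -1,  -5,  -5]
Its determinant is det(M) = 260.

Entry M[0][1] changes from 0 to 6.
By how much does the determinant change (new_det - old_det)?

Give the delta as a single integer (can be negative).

Answer: -162

Derivation:
Cofactor C_01 = -27
Entry delta = 6 - 0 = 6
Det delta = entry_delta * cofactor = 6 * -27 = -162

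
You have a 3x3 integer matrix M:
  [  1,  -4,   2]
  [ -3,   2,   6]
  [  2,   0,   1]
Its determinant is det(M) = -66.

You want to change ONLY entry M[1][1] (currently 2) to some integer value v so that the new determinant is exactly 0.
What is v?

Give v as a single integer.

det is linear in entry M[1][1]: det = old_det + (v - 2) * C_11
Cofactor C_11 = -3
Want det = 0: -66 + (v - 2) * -3 = 0
  (v - 2) = 66 / -3 = -22
  v = 2 + (-22) = -20

Answer: -20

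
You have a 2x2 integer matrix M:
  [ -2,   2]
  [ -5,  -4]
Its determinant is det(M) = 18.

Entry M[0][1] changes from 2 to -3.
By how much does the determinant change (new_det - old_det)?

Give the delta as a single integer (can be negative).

Cofactor C_01 = 5
Entry delta = -3 - 2 = -5
Det delta = entry_delta * cofactor = -5 * 5 = -25

Answer: -25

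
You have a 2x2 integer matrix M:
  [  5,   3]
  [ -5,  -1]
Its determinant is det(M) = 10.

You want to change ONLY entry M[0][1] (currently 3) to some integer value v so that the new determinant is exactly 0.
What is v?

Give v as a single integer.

det is linear in entry M[0][1]: det = old_det + (v - 3) * C_01
Cofactor C_01 = 5
Want det = 0: 10 + (v - 3) * 5 = 0
  (v - 3) = -10 / 5 = -2
  v = 3 + (-2) = 1

Answer: 1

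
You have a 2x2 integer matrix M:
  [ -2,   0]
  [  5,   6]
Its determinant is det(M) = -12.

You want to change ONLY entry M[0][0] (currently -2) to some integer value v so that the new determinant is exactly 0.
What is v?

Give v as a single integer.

Answer: 0

Derivation:
det is linear in entry M[0][0]: det = old_det + (v - -2) * C_00
Cofactor C_00 = 6
Want det = 0: -12 + (v - -2) * 6 = 0
  (v - -2) = 12 / 6 = 2
  v = -2 + (2) = 0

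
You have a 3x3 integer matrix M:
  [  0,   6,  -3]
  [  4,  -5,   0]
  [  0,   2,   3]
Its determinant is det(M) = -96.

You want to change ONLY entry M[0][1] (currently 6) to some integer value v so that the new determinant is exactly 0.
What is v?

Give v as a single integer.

Answer: -2

Derivation:
det is linear in entry M[0][1]: det = old_det + (v - 6) * C_01
Cofactor C_01 = -12
Want det = 0: -96 + (v - 6) * -12 = 0
  (v - 6) = 96 / -12 = -8
  v = 6 + (-8) = -2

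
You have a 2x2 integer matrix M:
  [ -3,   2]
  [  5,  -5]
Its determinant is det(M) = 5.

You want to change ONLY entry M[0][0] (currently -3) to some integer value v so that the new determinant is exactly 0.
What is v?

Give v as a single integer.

det is linear in entry M[0][0]: det = old_det + (v - -3) * C_00
Cofactor C_00 = -5
Want det = 0: 5 + (v - -3) * -5 = 0
  (v - -3) = -5 / -5 = 1
  v = -3 + (1) = -2

Answer: -2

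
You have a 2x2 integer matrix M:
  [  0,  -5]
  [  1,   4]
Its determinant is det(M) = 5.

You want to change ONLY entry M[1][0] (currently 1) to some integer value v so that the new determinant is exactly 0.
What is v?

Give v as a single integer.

Answer: 0

Derivation:
det is linear in entry M[1][0]: det = old_det + (v - 1) * C_10
Cofactor C_10 = 5
Want det = 0: 5 + (v - 1) * 5 = 0
  (v - 1) = -5 / 5 = -1
  v = 1 + (-1) = 0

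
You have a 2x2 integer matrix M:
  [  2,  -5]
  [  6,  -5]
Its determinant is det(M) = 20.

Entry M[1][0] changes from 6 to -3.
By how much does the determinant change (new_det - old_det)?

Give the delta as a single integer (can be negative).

Answer: -45

Derivation:
Cofactor C_10 = 5
Entry delta = -3 - 6 = -9
Det delta = entry_delta * cofactor = -9 * 5 = -45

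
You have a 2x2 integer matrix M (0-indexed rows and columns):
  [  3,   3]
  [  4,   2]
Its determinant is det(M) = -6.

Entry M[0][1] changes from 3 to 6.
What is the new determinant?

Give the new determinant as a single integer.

det is linear in row 0: changing M[0][1] by delta changes det by delta * cofactor(0,1).
Cofactor C_01 = (-1)^(0+1) * minor(0,1) = -4
Entry delta = 6 - 3 = 3
Det delta = 3 * -4 = -12
New det = -6 + -12 = -18

Answer: -18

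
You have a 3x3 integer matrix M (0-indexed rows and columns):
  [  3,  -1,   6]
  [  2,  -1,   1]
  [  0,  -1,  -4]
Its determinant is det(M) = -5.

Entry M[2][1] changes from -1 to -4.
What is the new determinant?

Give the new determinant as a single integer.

Answer: -32

Derivation:
det is linear in row 2: changing M[2][1] by delta changes det by delta * cofactor(2,1).
Cofactor C_21 = (-1)^(2+1) * minor(2,1) = 9
Entry delta = -4 - -1 = -3
Det delta = -3 * 9 = -27
New det = -5 + -27 = -32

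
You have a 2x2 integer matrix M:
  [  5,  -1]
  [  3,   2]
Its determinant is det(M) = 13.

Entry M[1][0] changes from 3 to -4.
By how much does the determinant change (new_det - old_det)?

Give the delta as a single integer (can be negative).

Cofactor C_10 = 1
Entry delta = -4 - 3 = -7
Det delta = entry_delta * cofactor = -7 * 1 = -7

Answer: -7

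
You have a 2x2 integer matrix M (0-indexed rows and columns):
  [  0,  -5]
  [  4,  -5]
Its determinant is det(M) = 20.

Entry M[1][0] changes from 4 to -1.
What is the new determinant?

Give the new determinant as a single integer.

det is linear in row 1: changing M[1][0] by delta changes det by delta * cofactor(1,0).
Cofactor C_10 = (-1)^(1+0) * minor(1,0) = 5
Entry delta = -1 - 4 = -5
Det delta = -5 * 5 = -25
New det = 20 + -25 = -5

Answer: -5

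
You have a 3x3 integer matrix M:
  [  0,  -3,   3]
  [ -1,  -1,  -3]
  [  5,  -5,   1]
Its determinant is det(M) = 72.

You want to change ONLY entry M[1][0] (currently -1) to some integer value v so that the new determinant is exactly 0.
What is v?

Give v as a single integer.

Answer: 5

Derivation:
det is linear in entry M[1][0]: det = old_det + (v - -1) * C_10
Cofactor C_10 = -12
Want det = 0: 72 + (v - -1) * -12 = 0
  (v - -1) = -72 / -12 = 6
  v = -1 + (6) = 5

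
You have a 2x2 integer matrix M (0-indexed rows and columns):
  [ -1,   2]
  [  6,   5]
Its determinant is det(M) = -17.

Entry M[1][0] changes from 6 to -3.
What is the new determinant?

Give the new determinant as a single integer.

Answer: 1

Derivation:
det is linear in row 1: changing M[1][0] by delta changes det by delta * cofactor(1,0).
Cofactor C_10 = (-1)^(1+0) * minor(1,0) = -2
Entry delta = -3 - 6 = -9
Det delta = -9 * -2 = 18
New det = -17 + 18 = 1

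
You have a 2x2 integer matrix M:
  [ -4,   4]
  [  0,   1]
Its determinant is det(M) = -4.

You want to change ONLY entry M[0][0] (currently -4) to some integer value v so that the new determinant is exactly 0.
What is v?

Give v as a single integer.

Answer: 0

Derivation:
det is linear in entry M[0][0]: det = old_det + (v - -4) * C_00
Cofactor C_00 = 1
Want det = 0: -4 + (v - -4) * 1 = 0
  (v - -4) = 4 / 1 = 4
  v = -4 + (4) = 0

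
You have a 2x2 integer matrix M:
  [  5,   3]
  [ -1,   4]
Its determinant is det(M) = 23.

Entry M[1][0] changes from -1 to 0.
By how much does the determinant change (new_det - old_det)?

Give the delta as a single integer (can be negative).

Cofactor C_10 = -3
Entry delta = 0 - -1 = 1
Det delta = entry_delta * cofactor = 1 * -3 = -3

Answer: -3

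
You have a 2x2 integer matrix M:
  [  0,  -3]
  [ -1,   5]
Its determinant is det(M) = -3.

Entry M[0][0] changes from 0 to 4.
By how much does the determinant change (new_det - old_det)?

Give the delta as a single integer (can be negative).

Cofactor C_00 = 5
Entry delta = 4 - 0 = 4
Det delta = entry_delta * cofactor = 4 * 5 = 20

Answer: 20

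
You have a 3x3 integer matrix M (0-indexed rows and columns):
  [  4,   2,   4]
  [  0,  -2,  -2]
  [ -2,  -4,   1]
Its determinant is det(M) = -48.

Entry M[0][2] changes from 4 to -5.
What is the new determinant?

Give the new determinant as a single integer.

Answer: -12

Derivation:
det is linear in row 0: changing M[0][2] by delta changes det by delta * cofactor(0,2).
Cofactor C_02 = (-1)^(0+2) * minor(0,2) = -4
Entry delta = -5 - 4 = -9
Det delta = -9 * -4 = 36
New det = -48 + 36 = -12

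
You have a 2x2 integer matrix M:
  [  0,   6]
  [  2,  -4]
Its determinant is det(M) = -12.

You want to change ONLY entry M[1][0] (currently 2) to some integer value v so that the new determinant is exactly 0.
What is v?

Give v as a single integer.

det is linear in entry M[1][0]: det = old_det + (v - 2) * C_10
Cofactor C_10 = -6
Want det = 0: -12 + (v - 2) * -6 = 0
  (v - 2) = 12 / -6 = -2
  v = 2 + (-2) = 0

Answer: 0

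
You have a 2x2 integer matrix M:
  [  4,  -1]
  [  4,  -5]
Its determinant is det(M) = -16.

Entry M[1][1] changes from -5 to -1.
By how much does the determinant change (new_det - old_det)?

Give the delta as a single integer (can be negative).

Cofactor C_11 = 4
Entry delta = -1 - -5 = 4
Det delta = entry_delta * cofactor = 4 * 4 = 16

Answer: 16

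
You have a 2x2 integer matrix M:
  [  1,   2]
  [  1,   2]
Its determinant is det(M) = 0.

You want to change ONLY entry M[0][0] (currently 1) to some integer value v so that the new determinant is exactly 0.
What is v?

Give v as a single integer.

Answer: 1

Derivation:
det is linear in entry M[0][0]: det = old_det + (v - 1) * C_00
Cofactor C_00 = 2
Want det = 0: 0 + (v - 1) * 2 = 0
  (v - 1) = 0 / 2 = 0
  v = 1 + (0) = 1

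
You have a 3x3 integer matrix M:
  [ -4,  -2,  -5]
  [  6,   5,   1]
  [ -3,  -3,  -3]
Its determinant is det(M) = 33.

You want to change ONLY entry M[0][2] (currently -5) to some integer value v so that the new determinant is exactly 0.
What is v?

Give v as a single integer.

det is linear in entry M[0][2]: det = old_det + (v - -5) * C_02
Cofactor C_02 = -3
Want det = 0: 33 + (v - -5) * -3 = 0
  (v - -5) = -33 / -3 = 11
  v = -5 + (11) = 6

Answer: 6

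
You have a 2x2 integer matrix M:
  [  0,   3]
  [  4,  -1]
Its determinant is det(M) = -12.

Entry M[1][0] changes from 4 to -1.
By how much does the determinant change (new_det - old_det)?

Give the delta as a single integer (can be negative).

Answer: 15

Derivation:
Cofactor C_10 = -3
Entry delta = -1 - 4 = -5
Det delta = entry_delta * cofactor = -5 * -3 = 15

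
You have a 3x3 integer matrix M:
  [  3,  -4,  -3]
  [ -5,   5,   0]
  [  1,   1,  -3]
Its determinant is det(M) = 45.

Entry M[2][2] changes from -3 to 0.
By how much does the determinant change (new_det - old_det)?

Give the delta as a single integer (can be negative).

Cofactor C_22 = -5
Entry delta = 0 - -3 = 3
Det delta = entry_delta * cofactor = 3 * -5 = -15

Answer: -15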